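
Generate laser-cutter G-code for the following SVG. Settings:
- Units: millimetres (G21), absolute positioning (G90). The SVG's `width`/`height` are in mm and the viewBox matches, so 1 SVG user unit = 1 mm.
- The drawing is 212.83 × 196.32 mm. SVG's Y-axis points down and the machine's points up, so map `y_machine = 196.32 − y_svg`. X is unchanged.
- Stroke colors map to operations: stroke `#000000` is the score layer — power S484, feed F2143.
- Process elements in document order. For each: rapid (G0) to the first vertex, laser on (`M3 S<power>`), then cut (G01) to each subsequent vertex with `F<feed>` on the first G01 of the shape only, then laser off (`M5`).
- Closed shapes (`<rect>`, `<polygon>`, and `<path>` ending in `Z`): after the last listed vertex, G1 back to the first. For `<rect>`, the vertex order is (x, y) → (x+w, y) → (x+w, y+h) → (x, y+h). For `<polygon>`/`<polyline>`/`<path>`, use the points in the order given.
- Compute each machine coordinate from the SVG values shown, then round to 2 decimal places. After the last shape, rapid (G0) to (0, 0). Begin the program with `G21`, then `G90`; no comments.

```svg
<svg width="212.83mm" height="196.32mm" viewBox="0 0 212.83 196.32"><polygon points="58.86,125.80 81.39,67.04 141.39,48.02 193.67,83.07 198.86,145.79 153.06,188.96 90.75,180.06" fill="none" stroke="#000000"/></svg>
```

Since the viewBox matches the mm dimensions, user units are millimetres directly. The only transform is the Y-flip y_m = 196.32 − y_svg.

Shape 1 is a regular polygon drawn with `<polygon>`. Its stroke #000000 means score at S484, F2143. After flipping Y the toolpath is (58.86,70.52) → (81.39,129.28) → (141.39,148.30) → (193.67,113.25) → (198.86,50.53) → (153.06,7.36) → (90.75,16.26) → (58.86,70.52), returning to the start.

G21
G90
G0 X58.86 Y70.52
M3 S484
G01 X81.39 Y129.28 F2143
G01 X141.39 Y148.30
G01 X193.67 Y113.25
G01 X198.86 Y50.53
G01 X153.06 Y7.36
G01 X90.75 Y16.26
G01 X58.86 Y70.52
M5
G0 X0.00 Y0.00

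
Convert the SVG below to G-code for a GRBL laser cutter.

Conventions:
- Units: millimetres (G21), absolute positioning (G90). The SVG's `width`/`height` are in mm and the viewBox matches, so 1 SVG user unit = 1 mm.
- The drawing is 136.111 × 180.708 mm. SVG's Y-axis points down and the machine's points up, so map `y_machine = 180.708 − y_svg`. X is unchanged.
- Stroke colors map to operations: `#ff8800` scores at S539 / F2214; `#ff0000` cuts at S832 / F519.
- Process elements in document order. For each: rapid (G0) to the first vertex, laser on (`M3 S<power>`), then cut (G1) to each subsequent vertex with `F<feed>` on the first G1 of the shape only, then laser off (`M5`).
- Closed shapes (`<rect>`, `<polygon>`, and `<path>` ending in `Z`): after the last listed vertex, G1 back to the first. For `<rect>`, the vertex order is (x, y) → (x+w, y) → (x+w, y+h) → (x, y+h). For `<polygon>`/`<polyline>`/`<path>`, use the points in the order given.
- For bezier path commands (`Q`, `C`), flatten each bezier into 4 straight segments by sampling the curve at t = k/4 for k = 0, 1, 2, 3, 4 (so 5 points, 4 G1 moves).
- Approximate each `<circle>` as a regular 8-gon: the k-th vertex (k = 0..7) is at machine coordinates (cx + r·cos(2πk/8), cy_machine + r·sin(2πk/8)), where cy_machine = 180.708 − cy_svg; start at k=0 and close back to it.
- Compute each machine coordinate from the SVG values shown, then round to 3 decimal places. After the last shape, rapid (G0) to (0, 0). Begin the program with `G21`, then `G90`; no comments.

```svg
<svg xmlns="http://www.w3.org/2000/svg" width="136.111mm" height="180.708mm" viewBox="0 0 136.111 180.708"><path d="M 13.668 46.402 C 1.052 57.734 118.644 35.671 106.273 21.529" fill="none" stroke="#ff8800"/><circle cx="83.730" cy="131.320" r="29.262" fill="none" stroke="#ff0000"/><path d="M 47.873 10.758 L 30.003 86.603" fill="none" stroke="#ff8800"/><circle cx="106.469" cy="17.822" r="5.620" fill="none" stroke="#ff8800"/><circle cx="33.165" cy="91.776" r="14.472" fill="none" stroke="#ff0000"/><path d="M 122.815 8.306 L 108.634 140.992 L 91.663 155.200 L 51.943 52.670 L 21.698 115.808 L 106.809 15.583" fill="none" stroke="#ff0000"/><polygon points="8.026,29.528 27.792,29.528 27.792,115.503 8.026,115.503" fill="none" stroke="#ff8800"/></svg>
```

1 u = 1 mm; y_m = 180.708 − y.

[1] `<path>` cubic bezier, #ff8800→score S539 F2214: (13.668,134.306) → (24.555,131.423) → (59.879,137.190) → (95.248,147.733) → (106.273,159.179)

[2] `<circle>` circle, #ff0000→cut S832 F519: (112.992,49.388) → (104.421,70.079) → (83.730,78.650) → (63.039,70.079) → (54.468,49.388) → (63.039,28.697) → (83.730,20.126) → (104.421,28.697) → (112.992,49.388) (closed)

[3] `<path>` line segment, #ff8800→score S539 F2214: (47.873,169.950) → (30.003,94.105)

[4] `<circle>` circle, #ff8800→score S539 F2214: (112.089,162.886) → (110.443,166.860) → (106.469,168.506) → (102.495,166.860) → (100.849,162.886) → (102.495,158.912) → (106.469,157.266) → (110.443,158.912) → (112.089,162.886) (closed)

[5] `<circle>` circle, #ff0000→cut S832 F519: (47.637,88.932) → (43.398,99.165) → (33.165,103.404) → (22.932,99.165) → (18.693,88.932) → (22.932,78.699) → (33.165,74.460) → (43.398,78.699) → (47.637,88.932) (closed)

[6] `<path>` open polyline, #ff0000→cut S832 F519: (122.815,172.402) → (108.634,39.716) → (91.663,25.508) → (51.943,128.038) → (21.698,64.900) → (106.809,165.125)

[7] `<polygon>` rectangle, #ff8800→score S539 F2214: (8.026,151.180) → (27.792,151.180) → (27.792,65.205) → (8.026,65.205) → (8.026,151.180) (closed)

G21
G90
G0 X13.668 Y134.306
M3 S539
G1 X24.555 Y131.423 F2214
G1 X59.879 Y137.190
G1 X95.248 Y147.733
G1 X106.273 Y159.179
M5
G0 X112.992 Y49.388
M3 S832
G1 X104.421 Y70.079 F519
G1 X83.730 Y78.650
G1 X63.039 Y70.079
G1 X54.468 Y49.388
G1 X63.039 Y28.697
G1 X83.730 Y20.126
G1 X104.421 Y28.697
G1 X112.992 Y49.388
M5
G0 X47.873 Y169.950
M3 S539
G1 X30.003 Y94.105 F2214
M5
G0 X112.089 Y162.886
M3 S539
G1 X110.443 Y166.860 F2214
G1 X106.469 Y168.506
G1 X102.495 Y166.860
G1 X100.849 Y162.886
G1 X102.495 Y158.912
G1 X106.469 Y157.266
G1 X110.443 Y158.912
G1 X112.089 Y162.886
M5
G0 X47.637 Y88.932
M3 S832
G1 X43.398 Y99.165 F519
G1 X33.165 Y103.404
G1 X22.932 Y99.165
G1 X18.693 Y88.932
G1 X22.932 Y78.699
G1 X33.165 Y74.460
G1 X43.398 Y78.699
G1 X47.637 Y88.932
M5
G0 X122.815 Y172.402
M3 S832
G1 X108.634 Y39.716 F519
G1 X91.663 Y25.508
G1 X51.943 Y128.038
G1 X21.698 Y64.900
G1 X106.809 Y165.125
M5
G0 X8.026 Y151.180
M3 S539
G1 X27.792 Y151.180 F2214
G1 X27.792 Y65.205
G1 X8.026 Y65.205
G1 X8.026 Y151.180
M5
G0 X0.000 Y0.000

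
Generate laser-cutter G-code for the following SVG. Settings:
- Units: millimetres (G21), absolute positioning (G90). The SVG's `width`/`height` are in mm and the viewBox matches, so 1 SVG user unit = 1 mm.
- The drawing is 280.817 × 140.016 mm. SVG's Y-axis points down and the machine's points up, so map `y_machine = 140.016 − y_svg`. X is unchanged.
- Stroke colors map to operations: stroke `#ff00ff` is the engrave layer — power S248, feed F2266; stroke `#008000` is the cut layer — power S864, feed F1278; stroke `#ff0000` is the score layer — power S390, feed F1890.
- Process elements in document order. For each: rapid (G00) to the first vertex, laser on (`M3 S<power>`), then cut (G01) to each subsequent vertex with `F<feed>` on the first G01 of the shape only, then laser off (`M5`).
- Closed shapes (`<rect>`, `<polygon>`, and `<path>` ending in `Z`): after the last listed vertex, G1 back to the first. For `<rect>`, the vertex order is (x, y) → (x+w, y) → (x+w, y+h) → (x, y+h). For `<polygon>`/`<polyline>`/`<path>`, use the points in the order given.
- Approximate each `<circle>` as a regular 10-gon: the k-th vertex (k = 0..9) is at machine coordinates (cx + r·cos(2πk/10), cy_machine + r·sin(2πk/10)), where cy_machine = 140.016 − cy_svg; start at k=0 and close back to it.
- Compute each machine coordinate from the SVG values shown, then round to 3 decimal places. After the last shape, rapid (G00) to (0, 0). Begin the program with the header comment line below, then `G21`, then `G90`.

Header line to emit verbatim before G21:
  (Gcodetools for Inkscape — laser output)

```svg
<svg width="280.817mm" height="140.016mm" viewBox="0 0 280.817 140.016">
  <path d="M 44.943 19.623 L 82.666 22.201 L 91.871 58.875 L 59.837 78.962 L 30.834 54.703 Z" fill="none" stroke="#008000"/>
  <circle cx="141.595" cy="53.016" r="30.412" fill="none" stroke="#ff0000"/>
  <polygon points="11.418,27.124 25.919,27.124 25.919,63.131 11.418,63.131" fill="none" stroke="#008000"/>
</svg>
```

(Gcodetools for Inkscape — laser output)
G21
G90
G00 X44.943 Y120.393
M3 S864
G01 X82.666 Y117.815 F1278
G01 X91.871 Y81.141
G01 X59.837 Y61.054
G01 X30.834 Y85.313
G01 X44.943 Y120.393
M5
G00 X172.007 Y87.000
M3 S390
G01 X166.199 Y104.876 F1890
G01 X150.993 Y115.924
G01 X132.197 Y115.924
G01 X116.991 Y104.876
G01 X111.183 Y87.000
G01 X116.991 Y69.124
G01 X132.197 Y58.076
G01 X150.993 Y58.076
G01 X166.199 Y69.124
G01 X172.007 Y87.000
M5
G00 X11.418 Y112.892
M3 S864
G01 X25.919 Y112.892 F1278
G01 X25.919 Y76.885
G01 X11.418 Y76.885
G01 X11.418 Y112.892
M5
G00 X0.000 Y0.000

Since the viewBox matches the mm dimensions, user units are millimetres directly. The only transform is the Y-flip y_m = 140.016 − y_svg.

Shape 1 is a regular polygon drawn with `<path>`. Its stroke #008000 means cut at S864, F1278. After flipping Y the toolpath is (44.943,120.393) → (82.666,117.815) → (91.871,81.141) → (59.837,61.054) → (30.834,85.313) → (44.943,120.393), returning to the start.

Shape 2 is a circle drawn with `<circle>`. Its stroke #ff0000 means score at S390, F1890. After flipping Y the toolpath is (172.007,87.000) → (166.199,104.876) → (150.993,115.924) → (132.197,115.924) → (116.991,104.876) → (111.183,87.000) → (116.991,69.124) → (132.197,58.076) → (150.993,58.076) → (166.199,69.124) → (172.007,87.000), returning to the start.

Shape 3 is a rectangle drawn with `<polygon>`. Its stroke #008000 means cut at S864, F1278. After flipping Y the toolpath is (11.418,112.892) → (25.919,112.892) → (25.919,76.885) → (11.418,76.885) → (11.418,112.892), returning to the start.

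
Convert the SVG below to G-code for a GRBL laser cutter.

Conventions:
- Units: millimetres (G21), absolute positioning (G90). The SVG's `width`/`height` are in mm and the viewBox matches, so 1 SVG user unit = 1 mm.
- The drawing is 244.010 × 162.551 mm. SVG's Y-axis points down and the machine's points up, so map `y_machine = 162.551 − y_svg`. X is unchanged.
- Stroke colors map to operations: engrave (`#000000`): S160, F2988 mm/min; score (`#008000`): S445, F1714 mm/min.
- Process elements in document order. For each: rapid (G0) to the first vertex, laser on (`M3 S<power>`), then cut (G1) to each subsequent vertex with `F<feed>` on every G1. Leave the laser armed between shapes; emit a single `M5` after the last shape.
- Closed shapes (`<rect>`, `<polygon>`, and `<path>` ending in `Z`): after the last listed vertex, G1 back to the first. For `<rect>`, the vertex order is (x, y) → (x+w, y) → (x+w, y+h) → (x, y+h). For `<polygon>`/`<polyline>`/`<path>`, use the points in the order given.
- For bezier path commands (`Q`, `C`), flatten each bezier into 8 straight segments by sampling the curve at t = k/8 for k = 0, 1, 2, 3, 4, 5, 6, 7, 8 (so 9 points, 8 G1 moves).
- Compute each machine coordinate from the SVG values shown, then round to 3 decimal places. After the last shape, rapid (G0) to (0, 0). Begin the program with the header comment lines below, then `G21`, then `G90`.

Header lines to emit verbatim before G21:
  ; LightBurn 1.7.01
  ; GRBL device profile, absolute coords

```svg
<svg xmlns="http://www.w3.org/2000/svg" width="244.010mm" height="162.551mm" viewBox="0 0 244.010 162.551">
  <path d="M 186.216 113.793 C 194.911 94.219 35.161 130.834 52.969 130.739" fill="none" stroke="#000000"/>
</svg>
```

Since the viewBox matches the mm dimensions, user units are millimetres directly. The only transform is the Y-flip y_m = 162.551 − y_svg.

Shape 1 is a cubic bezier drawn with `<path>`. Its stroke #000000 means engrave at S160, F2988. After flipping Y the toolpath is (186.216,48.758) → (182.257,53.646) → (166.560,54.355) → (143.181,51.973) → (116.175,47.590) → (89.596,42.293) → (67.499,37.172) → (53.938,33.316) → (52.969,31.812).

; LightBurn 1.7.01
; GRBL device profile, absolute coords
G21
G90
G0 X186.216 Y48.758
M3 S160
G1 X182.257 Y53.646 F2988
G1 X166.560 Y54.355 F2988
G1 X143.181 Y51.973 F2988
G1 X116.175 Y47.590 F2988
G1 X89.596 Y42.293 F2988
G1 X67.499 Y37.172 F2988
G1 X53.938 Y33.316 F2988
G1 X52.969 Y31.812 F2988
M5
G0 X0.000 Y0.000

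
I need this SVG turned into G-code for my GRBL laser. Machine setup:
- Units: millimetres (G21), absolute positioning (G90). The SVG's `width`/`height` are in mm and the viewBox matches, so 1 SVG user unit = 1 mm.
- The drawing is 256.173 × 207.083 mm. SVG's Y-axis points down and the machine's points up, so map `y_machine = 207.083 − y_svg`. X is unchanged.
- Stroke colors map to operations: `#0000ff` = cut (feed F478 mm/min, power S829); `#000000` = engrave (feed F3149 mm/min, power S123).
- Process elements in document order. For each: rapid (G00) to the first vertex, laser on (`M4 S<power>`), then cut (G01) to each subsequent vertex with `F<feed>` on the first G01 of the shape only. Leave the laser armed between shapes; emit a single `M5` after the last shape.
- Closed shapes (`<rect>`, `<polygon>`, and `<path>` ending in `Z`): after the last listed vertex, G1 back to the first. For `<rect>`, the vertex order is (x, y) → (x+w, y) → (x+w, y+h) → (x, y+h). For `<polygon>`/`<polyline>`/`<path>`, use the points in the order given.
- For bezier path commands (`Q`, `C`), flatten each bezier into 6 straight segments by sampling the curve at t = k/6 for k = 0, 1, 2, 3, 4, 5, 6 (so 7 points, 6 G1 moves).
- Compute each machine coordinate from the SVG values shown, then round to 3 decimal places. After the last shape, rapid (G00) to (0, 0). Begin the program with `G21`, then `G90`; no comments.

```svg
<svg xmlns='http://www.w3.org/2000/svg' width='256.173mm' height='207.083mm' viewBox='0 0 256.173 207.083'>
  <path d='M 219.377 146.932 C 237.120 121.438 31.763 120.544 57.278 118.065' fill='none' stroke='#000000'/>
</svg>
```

G21
G90
G00 X219.377 Y60.151
M4 S123
G01 X211.759 Y70.969 F3149
G01 X179.567 Y78.415
G01 X135.413 Y83.215
G01 X91.907 Y86.098
G01 X61.658 Y87.789
G01 X57.278 Y89.018
M5
G00 X0.000 Y0.000

1 u = 1 mm; y_m = 207.083 − y.

[1] `<path>` cubic bezier, #000000→engrave S123 F3149: (219.377,60.151) → (211.759,70.969) → (179.567,78.415) → (135.413,83.215) → (91.907,86.098) → (61.658,87.789) → (57.278,89.018)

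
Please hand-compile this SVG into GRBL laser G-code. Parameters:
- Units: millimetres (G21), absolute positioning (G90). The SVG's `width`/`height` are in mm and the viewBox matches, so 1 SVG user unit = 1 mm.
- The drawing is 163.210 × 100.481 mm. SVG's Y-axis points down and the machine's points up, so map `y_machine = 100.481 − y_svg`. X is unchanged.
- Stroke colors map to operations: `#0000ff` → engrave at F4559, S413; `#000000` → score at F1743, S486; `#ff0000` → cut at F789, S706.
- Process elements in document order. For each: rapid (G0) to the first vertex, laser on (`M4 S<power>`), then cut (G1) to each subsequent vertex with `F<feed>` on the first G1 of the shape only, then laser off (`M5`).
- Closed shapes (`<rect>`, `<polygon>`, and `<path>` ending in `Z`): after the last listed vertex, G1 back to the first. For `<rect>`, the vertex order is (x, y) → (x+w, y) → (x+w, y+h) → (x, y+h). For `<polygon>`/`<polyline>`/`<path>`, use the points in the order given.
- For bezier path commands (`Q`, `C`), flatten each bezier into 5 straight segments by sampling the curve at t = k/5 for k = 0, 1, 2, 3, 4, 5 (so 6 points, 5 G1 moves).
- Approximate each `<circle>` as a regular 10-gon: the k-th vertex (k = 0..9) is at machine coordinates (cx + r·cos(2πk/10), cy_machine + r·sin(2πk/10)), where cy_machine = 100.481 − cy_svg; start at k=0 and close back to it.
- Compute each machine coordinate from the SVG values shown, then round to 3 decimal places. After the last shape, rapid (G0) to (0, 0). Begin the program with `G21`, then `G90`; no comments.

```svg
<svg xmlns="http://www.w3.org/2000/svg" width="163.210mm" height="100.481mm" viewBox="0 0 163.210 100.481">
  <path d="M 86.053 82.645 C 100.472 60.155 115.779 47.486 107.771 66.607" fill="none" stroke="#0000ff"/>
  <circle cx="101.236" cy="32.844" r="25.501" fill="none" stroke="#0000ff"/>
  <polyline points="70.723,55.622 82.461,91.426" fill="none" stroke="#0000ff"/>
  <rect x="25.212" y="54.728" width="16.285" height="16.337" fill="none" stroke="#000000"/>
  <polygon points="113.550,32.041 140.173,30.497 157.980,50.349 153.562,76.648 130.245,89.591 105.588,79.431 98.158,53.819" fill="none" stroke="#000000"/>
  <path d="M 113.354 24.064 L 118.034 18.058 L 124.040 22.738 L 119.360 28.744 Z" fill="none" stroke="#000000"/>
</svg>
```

1 u = 1 mm; y_m = 100.481 − y.

[1] `<path>` cubic bezier, #0000ff→engrave S413 F4559: (86.053,17.836) → (94.617,29.976) → (102.233,38.704) → (107.738,42.966) → (109.972,41.708) → (107.771,33.874)

[2] `<circle>` circle, #0000ff→engrave S413 F4559: (126.737,67.637) → (121.867,82.626) → (109.116,91.890) → (93.356,91.890) → (80.605,82.626) → (75.735,67.637) → (80.605,52.648) → (93.356,43.384) → (109.116,43.384) → (121.867,52.648) → (126.737,67.637) (closed)

[3] `<polyline>` line segment, #0000ff→engrave S413 F4559: (70.723,44.859) → (82.461,9.055)

[4] `<rect>` rectangle, #000000→score S486 F1743: (25.212,45.753) → (41.497,45.753) → (41.497,29.416) → (25.212,29.416) → (25.212,45.753) (closed)

[5] `<polygon>` regular polygon, #000000→score S486 F1743: (113.550,68.440) → (140.173,69.984) → (157.980,50.132) → (153.562,23.833) → (130.245,10.890) → (105.588,21.050) → (98.158,46.662) → (113.550,68.440) (closed)

[6] `<path>` regular polygon, #000000→score S486 F1743: (113.354,76.417) → (118.034,82.423) → (124.040,77.743) → (119.360,71.737) → (113.354,76.417) (closed)

G21
G90
G0 X86.053 Y17.836
M4 S413
G1 X94.617 Y29.976 F4559
G1 X102.233 Y38.704
G1 X107.738 Y42.966
G1 X109.972 Y41.708
G1 X107.771 Y33.874
M5
G0 X126.737 Y67.637
M4 S413
G1 X121.867 Y82.626 F4559
G1 X109.116 Y91.890
G1 X93.356 Y91.890
G1 X80.605 Y82.626
G1 X75.735 Y67.637
G1 X80.605 Y52.648
G1 X93.356 Y43.384
G1 X109.116 Y43.384
G1 X121.867 Y52.648
G1 X126.737 Y67.637
M5
G0 X70.723 Y44.859
M4 S413
G1 X82.461 Y9.055 F4559
M5
G0 X25.212 Y45.753
M4 S486
G1 X41.497 Y45.753 F1743
G1 X41.497 Y29.416
G1 X25.212 Y29.416
G1 X25.212 Y45.753
M5
G0 X113.550 Y68.440
M4 S486
G1 X140.173 Y69.984 F1743
G1 X157.980 Y50.132
G1 X153.562 Y23.833
G1 X130.245 Y10.890
G1 X105.588 Y21.050
G1 X98.158 Y46.662
G1 X113.550 Y68.440
M5
G0 X113.354 Y76.417
M4 S486
G1 X118.034 Y82.423 F1743
G1 X124.040 Y77.743
G1 X119.360 Y71.737
G1 X113.354 Y76.417
M5
G0 X0.000 Y0.000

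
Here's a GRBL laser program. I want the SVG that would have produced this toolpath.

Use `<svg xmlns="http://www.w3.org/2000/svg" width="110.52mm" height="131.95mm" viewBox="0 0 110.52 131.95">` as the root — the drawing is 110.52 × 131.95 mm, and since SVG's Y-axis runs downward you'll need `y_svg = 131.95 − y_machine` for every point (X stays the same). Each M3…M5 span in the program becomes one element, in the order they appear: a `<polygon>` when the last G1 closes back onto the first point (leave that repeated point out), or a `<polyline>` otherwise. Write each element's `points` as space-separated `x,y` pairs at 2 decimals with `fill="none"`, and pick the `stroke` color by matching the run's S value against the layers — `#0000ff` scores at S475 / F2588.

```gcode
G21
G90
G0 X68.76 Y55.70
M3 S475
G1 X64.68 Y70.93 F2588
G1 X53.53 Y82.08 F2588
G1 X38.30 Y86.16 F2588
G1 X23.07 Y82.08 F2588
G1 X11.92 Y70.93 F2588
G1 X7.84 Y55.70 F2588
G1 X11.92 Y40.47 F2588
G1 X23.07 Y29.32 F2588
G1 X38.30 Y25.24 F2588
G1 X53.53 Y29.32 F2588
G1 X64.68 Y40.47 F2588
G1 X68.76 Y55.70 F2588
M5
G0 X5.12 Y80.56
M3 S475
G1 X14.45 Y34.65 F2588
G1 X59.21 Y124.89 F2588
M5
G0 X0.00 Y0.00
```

<svg xmlns="http://www.w3.org/2000/svg" width="110.52mm" height="131.95mm" viewBox="0 0 110.52 131.95">
  <polygon points="68.76,76.25 64.68,61.02 53.53,49.87 38.30,45.79 23.07,49.87 11.92,61.02 7.84,76.25 11.92,91.48 23.07,102.63 38.30,106.71 53.53,102.63 64.68,91.48" fill="none" stroke="#0000ff"/>
  <polyline points="5.12,51.39 14.45,97.30 59.21,7.06" fill="none" stroke="#0000ff"/>
</svg>

Each laser-on run becomes one SVG element. Flip Y back into SVG space with y_svg = 131.95 − y_machine. Every run uses S475, so all elements get stroke `#0000ff` (score).

Run 1: The run returns to its start, so emit a `<polygon>` with points (Y-flipped): 68.76,76.25 64.68,61.02 53.53,49.87 38.30,45.79 23.07,49.87 11.92,61.02 7.84,76.25 11.92,91.48 23.07,102.63 38.30,106.71 53.53,102.63 64.68,91.48.

Run 2: The run is open, so emit a `<polyline>` with points (Y-flipped): 5.12,51.39 14.45,97.30 59.21,7.06.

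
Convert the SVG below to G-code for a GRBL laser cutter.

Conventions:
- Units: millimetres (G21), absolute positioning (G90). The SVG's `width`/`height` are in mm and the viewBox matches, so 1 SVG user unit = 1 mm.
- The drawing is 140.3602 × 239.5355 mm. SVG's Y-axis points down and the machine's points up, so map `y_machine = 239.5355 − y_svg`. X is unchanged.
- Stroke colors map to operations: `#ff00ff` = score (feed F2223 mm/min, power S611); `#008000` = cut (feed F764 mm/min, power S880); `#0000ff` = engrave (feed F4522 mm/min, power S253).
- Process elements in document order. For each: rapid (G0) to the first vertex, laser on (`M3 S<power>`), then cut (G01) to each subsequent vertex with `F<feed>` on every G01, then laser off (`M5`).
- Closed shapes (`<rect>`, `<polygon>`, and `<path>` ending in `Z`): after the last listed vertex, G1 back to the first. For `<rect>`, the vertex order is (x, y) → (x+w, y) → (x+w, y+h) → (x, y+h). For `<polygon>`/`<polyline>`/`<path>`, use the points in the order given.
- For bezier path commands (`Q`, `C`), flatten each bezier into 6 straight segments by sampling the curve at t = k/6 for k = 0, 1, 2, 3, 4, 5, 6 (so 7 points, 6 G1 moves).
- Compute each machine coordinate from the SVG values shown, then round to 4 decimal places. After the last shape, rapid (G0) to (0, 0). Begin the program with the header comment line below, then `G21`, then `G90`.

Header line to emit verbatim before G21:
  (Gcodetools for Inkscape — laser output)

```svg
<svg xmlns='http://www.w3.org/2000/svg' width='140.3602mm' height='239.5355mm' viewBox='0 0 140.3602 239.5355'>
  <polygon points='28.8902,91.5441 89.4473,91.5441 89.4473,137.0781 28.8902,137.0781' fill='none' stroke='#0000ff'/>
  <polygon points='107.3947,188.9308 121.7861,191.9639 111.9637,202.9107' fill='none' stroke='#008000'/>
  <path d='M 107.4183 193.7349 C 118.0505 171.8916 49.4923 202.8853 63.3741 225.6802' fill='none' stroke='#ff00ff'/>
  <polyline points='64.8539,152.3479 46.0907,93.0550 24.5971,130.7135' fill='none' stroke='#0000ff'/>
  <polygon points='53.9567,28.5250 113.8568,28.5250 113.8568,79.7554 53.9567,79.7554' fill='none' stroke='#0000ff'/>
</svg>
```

1 u = 1 mm; y_m = 239.5355 − y.

[1] `<polygon>` rectangle, #0000ff→engrave S253 F4522: (28.8902,147.9914) → (89.4473,147.9914) → (89.4473,102.4574) → (28.8902,102.4574) → (28.8902,147.9914) (closed)

[2] `<polygon>` regular polygon, #008000→cut S880 F764: (107.3947,50.6047) → (121.7861,47.5716) → (111.9637,36.6248) → (107.3947,50.6047) (closed)

[3] `<path>` cubic bezier, #ff00ff→score S611 F2223: (107.4183,45.8006) → (106.8835,52.6017) → (97.6400,52.2922) → (84.1776,46.5673) → (70.9860,37.1225) → (62.5549,25.6534) → (63.3741,13.8553)

[4] `<polyline>` open polyline, #0000ff→engrave S253 F4522: (64.8539,87.1876) → (46.0907,146.4805) → (24.5971,108.8220)

[5] `<polygon>` rectangle, #0000ff→engrave S253 F4522: (53.9567,211.0105) → (113.8568,211.0105) → (113.8568,159.7801) → (53.9567,159.7801) → (53.9567,211.0105) (closed)

(Gcodetools for Inkscape — laser output)
G21
G90
G0 X28.8902 Y147.9914
M3 S253
G01 X89.4473 Y147.9914 F4522
G01 X89.4473 Y102.4574 F4522
G01 X28.8902 Y102.4574 F4522
G01 X28.8902 Y147.9914 F4522
M5
G0 X107.3947 Y50.6047
M3 S880
G01 X121.7861 Y47.5716 F764
G01 X111.9637 Y36.6248 F764
G01 X107.3947 Y50.6047 F764
M5
G0 X107.4183 Y45.8006
M3 S611
G01 X106.8835 Y52.6017 F2223
G01 X97.6400 Y52.2922 F2223
G01 X84.1776 Y46.5673 F2223
G01 X70.9860 Y37.1225 F2223
G01 X62.5549 Y25.6534 F2223
G01 X63.3741 Y13.8553 F2223
M5
G0 X64.8539 Y87.1876
M3 S253
G01 X46.0907 Y146.4805 F4522
G01 X24.5971 Y108.8220 F4522
M5
G0 X53.9567 Y211.0105
M3 S253
G01 X113.8568 Y211.0105 F4522
G01 X113.8568 Y159.7801 F4522
G01 X53.9567 Y159.7801 F4522
G01 X53.9567 Y211.0105 F4522
M5
G0 X0.0000 Y0.0000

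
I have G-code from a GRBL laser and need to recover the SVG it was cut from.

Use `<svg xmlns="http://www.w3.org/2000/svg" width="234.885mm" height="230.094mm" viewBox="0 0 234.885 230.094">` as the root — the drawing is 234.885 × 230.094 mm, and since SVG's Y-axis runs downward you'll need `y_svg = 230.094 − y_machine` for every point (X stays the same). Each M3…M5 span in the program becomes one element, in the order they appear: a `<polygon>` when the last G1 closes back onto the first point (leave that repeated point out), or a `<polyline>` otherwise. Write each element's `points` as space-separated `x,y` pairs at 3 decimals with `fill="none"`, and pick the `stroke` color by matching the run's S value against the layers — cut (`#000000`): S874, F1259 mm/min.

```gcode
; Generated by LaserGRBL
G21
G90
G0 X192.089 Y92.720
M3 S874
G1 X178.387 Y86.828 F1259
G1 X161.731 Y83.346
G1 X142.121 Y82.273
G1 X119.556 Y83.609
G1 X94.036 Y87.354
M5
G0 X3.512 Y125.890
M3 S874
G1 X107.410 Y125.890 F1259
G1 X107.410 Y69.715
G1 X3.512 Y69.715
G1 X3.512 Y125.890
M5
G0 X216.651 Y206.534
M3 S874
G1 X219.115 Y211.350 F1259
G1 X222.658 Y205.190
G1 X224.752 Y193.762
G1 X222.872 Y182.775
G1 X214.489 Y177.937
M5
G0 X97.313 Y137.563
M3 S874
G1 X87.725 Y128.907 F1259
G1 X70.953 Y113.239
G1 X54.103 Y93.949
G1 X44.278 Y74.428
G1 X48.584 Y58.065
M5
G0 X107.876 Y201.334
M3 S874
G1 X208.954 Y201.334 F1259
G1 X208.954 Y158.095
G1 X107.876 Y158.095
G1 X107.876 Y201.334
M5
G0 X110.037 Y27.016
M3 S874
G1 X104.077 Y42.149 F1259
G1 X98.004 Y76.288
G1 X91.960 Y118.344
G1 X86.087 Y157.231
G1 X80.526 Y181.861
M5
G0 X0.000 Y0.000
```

Each laser-on run becomes one SVG element. Flip Y back into SVG space with y_svg = 230.094 − y_machine. Every run uses S874, so all elements get stroke `#000000` (cut).

Run 1: The run is open, so emit a `<polyline>` with points (Y-flipped): 192.089,137.374 178.387,143.266 161.731,146.748 142.121,147.821 119.556,146.485 94.036,142.740.

Run 2: The run returns to its start, so emit a `<polygon>` with points (Y-flipped): 3.512,104.204 107.410,104.204 107.410,160.379 3.512,160.379.

Run 3: The run is open, so emit a `<polyline>` with points (Y-flipped): 216.651,23.560 219.115,18.744 222.658,24.904 224.752,36.332 222.872,47.319 214.489,52.157.

Run 4: The run is open, so emit a `<polyline>` with points (Y-flipped): 97.313,92.531 87.725,101.187 70.953,116.855 54.103,136.145 44.278,155.666 48.584,172.029.

Run 5: The run returns to its start, so emit a `<polygon>` with points (Y-flipped): 107.876,28.760 208.954,28.760 208.954,71.999 107.876,71.999.

Run 6: The run is open, so emit a `<polyline>` with points (Y-flipped): 110.037,203.078 104.077,187.945 98.004,153.806 91.960,111.750 86.087,72.863 80.526,48.233.

<svg xmlns="http://www.w3.org/2000/svg" width="234.885mm" height="230.094mm" viewBox="0 0 234.885 230.094">
  <polyline points="192.089,137.374 178.387,143.266 161.731,146.748 142.121,147.821 119.556,146.485 94.036,142.740" fill="none" stroke="#000000"/>
  <polygon points="3.512,104.204 107.410,104.204 107.410,160.379 3.512,160.379" fill="none" stroke="#000000"/>
  <polyline points="216.651,23.560 219.115,18.744 222.658,24.904 224.752,36.332 222.872,47.319 214.489,52.157" fill="none" stroke="#000000"/>
  <polyline points="97.313,92.531 87.725,101.187 70.953,116.855 54.103,136.145 44.278,155.666 48.584,172.029" fill="none" stroke="#000000"/>
  <polygon points="107.876,28.760 208.954,28.760 208.954,71.999 107.876,71.999" fill="none" stroke="#000000"/>
  <polyline points="110.037,203.078 104.077,187.945 98.004,153.806 91.960,111.750 86.087,72.863 80.526,48.233" fill="none" stroke="#000000"/>
</svg>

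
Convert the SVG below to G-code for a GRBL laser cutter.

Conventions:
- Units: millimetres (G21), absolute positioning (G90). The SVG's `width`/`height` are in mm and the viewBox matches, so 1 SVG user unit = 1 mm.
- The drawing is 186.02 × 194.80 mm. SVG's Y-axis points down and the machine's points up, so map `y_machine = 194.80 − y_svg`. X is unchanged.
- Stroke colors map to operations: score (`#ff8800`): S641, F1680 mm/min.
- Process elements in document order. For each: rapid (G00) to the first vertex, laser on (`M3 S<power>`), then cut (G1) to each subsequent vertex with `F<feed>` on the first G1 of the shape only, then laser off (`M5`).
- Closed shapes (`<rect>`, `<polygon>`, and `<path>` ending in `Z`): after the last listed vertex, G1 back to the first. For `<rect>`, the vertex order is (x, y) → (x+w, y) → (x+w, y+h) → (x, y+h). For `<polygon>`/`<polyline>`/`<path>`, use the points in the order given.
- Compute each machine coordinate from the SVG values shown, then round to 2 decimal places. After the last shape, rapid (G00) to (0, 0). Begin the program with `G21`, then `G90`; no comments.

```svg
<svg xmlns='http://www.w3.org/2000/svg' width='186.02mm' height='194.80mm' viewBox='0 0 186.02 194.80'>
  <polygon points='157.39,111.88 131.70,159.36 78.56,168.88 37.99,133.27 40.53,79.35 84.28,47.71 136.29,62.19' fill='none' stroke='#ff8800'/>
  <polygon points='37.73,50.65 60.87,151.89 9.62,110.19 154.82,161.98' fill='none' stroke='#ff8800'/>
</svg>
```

1 u = 1 mm; y_m = 194.80 − y.

[1] `<polygon>` regular polygon, #ff8800→score S641 F1680: (157.39,82.92) → (131.70,35.44) → (78.56,25.92) → (37.99,61.53) → (40.53,115.45) → (84.28,147.09) → (136.29,132.61) → (157.39,82.92) (closed)

[2] `<polygon>` closed polygon, #ff8800→score S641 F1680: (37.73,144.15) → (60.87,42.91) → (9.62,84.61) → (154.82,32.82) → (37.73,144.15) (closed)

G21
G90
G00 X157.39 Y82.92
M3 S641
G1 X131.70 Y35.44 F1680
G1 X78.56 Y25.92
G1 X37.99 Y61.53
G1 X40.53 Y115.45
G1 X84.28 Y147.09
G1 X136.29 Y132.61
G1 X157.39 Y82.92
M5
G00 X37.73 Y144.15
M3 S641
G1 X60.87 Y42.91 F1680
G1 X9.62 Y84.61
G1 X154.82 Y32.82
G1 X37.73 Y144.15
M5
G00 X0.00 Y0.00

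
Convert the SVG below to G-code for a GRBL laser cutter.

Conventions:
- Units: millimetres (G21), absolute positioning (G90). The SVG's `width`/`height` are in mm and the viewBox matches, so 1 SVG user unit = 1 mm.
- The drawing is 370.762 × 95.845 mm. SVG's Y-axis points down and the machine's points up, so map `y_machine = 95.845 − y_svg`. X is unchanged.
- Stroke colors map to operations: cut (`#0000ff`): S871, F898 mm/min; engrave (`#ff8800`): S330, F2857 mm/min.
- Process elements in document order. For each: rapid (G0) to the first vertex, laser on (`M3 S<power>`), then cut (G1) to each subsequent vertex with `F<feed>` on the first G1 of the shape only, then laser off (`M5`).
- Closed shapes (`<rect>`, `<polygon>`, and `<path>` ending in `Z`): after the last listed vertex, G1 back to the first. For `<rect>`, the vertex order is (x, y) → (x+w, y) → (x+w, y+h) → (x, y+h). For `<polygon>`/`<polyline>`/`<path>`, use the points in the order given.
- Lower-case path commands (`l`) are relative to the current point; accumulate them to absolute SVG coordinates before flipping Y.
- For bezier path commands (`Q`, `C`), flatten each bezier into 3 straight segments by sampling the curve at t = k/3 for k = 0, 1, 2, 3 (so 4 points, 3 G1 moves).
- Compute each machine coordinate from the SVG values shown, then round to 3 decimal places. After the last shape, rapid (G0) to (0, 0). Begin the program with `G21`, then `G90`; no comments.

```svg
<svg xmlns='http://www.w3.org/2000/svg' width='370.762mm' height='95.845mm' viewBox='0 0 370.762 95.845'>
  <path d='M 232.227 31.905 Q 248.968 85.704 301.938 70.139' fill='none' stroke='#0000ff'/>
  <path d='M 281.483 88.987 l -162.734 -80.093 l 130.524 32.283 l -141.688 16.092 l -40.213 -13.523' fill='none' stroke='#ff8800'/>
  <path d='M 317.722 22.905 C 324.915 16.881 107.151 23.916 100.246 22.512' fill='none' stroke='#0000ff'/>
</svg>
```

1 u = 1 mm; y_m = 95.845 − y.

[1] `<path>` quadratic bezier, #0000ff→cut S871 F898: (232.227,63.940) → (247.413,35.781) → (270.650,23.036) → (301.938,25.706)

[2] `<path>` open polyline, #ff8800→engrave S330 F2857: (281.483,6.858) → (118.749,86.951) → (249.273,54.668) → (107.585,38.576) → (67.372,52.099)

[3] `<path>` cubic bezier, #0000ff→cut S871 F898: (317.722,72.940) → (266.071,75.407) → (161.296,73.946) → (100.246,73.333)

G21
G90
G0 X232.227 Y63.940
M3 S871
G1 X247.413 Y35.781 F898
G1 X270.650 Y23.036
G1 X301.938 Y25.706
M5
G0 X281.483 Y6.858
M3 S330
G1 X118.749 Y86.951 F2857
G1 X249.273 Y54.668
G1 X107.585 Y38.576
G1 X67.372 Y52.099
M5
G0 X317.722 Y72.940
M3 S871
G1 X266.071 Y75.407 F898
G1 X161.296 Y73.946
G1 X100.246 Y73.333
M5
G0 X0.000 Y0.000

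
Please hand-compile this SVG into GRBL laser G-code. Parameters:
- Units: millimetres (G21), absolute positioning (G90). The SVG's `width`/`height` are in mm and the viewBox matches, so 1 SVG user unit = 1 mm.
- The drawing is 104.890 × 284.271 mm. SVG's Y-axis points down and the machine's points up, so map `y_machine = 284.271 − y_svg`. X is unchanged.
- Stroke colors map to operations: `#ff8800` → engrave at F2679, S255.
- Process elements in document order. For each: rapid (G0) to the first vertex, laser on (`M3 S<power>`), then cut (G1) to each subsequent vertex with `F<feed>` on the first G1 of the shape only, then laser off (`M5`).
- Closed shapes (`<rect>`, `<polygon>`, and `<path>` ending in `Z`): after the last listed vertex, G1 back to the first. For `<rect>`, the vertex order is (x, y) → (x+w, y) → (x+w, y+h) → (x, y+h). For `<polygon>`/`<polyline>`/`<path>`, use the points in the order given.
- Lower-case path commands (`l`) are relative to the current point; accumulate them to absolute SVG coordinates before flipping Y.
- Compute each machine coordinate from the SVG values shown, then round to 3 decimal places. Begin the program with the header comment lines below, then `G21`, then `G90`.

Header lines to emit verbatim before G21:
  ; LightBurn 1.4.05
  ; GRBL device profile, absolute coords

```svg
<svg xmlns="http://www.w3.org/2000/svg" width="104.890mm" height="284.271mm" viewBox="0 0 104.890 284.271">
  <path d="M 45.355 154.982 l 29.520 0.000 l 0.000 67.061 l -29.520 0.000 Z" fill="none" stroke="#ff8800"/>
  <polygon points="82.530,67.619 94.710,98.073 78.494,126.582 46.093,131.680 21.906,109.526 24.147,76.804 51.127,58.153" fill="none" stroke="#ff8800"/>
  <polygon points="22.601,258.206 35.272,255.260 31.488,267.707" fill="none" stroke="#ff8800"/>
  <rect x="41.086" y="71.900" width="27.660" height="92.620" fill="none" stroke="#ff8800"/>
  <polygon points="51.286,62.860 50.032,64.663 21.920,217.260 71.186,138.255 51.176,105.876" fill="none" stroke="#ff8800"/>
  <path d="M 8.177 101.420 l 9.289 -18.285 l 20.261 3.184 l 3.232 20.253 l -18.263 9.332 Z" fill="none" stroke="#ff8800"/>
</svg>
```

viewBox `0 0 104.890 284.271` with mm width/height → 1 unit = 1 mm. Flip: y_m = 284.271 − y_svg.

**Shape 1** — `<path>` rectangle, stroke `#ff8800` → engrave (S255, F2679). Machine vertices: (45.355,129.289) → (74.875,129.289) → (74.875,62.228) → (45.355,62.228) → (45.355,129.289). Closed: final G1 returns to the first vertex.

**Shape 2** — `<polygon>` regular polygon, stroke `#ff8800` → engrave (S255, F2679). Machine vertices: (82.530,216.652) → (94.710,186.198) → (78.494,157.689) → (46.093,152.591) → (21.906,174.745) → (24.147,207.467) → (51.127,226.118) → (82.530,216.652). Closed: final G1 returns to the first vertex.

**Shape 3** — `<polygon>` regular polygon, stroke `#ff8800` → engrave (S255, F2679). Machine vertices: (22.601,26.065) → (35.272,29.011) → (31.488,16.564) → (22.601,26.065). Closed: final G1 returns to the first vertex.

**Shape 4** — `<rect>` rectangle, stroke `#ff8800` → engrave (S255, F2679). Machine vertices: (41.086,212.371) → (68.746,212.371) → (68.746,119.751) → (41.086,119.751) → (41.086,212.371). Closed: final G1 returns to the first vertex.

**Shape 5** — `<polygon>` closed polygon, stroke `#ff8800` → engrave (S255, F2679). Machine vertices: (51.286,221.411) → (50.032,219.608) → (21.920,67.011) → (71.186,146.016) → (51.176,178.395) → (51.286,221.411). Closed: final G1 returns to the first vertex.

**Shape 6** — `<path>` regular polygon, stroke `#ff8800` → engrave (S255, F2679). Machine vertices: (8.177,182.851) → (17.466,201.136) → (37.727,197.952) → (40.959,177.699) → (22.696,168.367) → (8.177,182.851). Closed: final G1 returns to the first vertex.

; LightBurn 1.4.05
; GRBL device profile, absolute coords
G21
G90
G0 X45.355 Y129.289
M3 S255
G1 X74.875 Y129.289 F2679
G1 X74.875 Y62.228
G1 X45.355 Y62.228
G1 X45.355 Y129.289
M5
G0 X82.530 Y216.652
M3 S255
G1 X94.710 Y186.198 F2679
G1 X78.494 Y157.689
G1 X46.093 Y152.591
G1 X21.906 Y174.745
G1 X24.147 Y207.467
G1 X51.127 Y226.118
G1 X82.530 Y216.652
M5
G0 X22.601 Y26.065
M3 S255
G1 X35.272 Y29.011 F2679
G1 X31.488 Y16.564
G1 X22.601 Y26.065
M5
G0 X41.086 Y212.371
M3 S255
G1 X68.746 Y212.371 F2679
G1 X68.746 Y119.751
G1 X41.086 Y119.751
G1 X41.086 Y212.371
M5
G0 X51.286 Y221.411
M3 S255
G1 X50.032 Y219.608 F2679
G1 X21.920 Y67.011
G1 X71.186 Y146.016
G1 X51.176 Y178.395
G1 X51.286 Y221.411
M5
G0 X8.177 Y182.851
M3 S255
G1 X17.466 Y201.136 F2679
G1 X37.727 Y197.952
G1 X40.959 Y177.699
G1 X22.696 Y168.367
G1 X8.177 Y182.851
M5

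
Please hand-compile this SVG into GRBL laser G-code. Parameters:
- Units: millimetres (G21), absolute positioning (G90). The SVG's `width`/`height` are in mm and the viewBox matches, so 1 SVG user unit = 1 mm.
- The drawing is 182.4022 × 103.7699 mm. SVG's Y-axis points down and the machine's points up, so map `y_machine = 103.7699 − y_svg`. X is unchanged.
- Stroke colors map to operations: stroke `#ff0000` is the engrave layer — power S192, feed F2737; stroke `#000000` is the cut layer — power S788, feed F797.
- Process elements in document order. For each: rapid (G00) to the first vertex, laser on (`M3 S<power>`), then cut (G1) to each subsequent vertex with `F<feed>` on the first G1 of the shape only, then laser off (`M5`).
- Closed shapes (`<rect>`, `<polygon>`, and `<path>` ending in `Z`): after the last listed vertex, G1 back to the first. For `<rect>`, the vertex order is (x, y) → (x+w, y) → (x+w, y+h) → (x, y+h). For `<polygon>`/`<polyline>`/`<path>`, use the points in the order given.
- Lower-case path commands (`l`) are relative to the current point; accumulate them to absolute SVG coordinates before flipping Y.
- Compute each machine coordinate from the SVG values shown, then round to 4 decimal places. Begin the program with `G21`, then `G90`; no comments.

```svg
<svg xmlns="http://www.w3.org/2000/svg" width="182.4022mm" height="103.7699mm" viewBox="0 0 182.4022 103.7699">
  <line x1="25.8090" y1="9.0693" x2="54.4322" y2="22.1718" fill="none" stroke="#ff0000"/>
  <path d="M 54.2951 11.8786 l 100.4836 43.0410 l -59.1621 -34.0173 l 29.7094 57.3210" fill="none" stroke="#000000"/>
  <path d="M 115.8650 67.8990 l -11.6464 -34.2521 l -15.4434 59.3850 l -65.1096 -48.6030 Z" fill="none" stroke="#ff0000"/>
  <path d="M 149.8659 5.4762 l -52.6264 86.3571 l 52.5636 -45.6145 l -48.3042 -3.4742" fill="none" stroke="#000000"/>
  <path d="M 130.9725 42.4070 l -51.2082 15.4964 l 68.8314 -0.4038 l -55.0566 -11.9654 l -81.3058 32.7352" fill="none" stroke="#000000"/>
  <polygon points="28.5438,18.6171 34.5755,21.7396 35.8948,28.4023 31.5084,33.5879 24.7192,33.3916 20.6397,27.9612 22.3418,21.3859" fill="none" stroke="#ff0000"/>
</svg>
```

Since the viewBox matches the mm dimensions, user units are millimetres directly. The only transform is the Y-flip y_m = 103.7699 − y_svg.

Shape 1 is a line segment drawn with `<line>`. Its stroke #ff0000 means engrave at S192, F2737. After flipping Y the toolpath is (25.8090,94.7006) → (54.4322,81.5981).

Shape 2 is a open polyline drawn with `<path>`. Its stroke #000000 means cut at S788, F797. After flipping Y the toolpath is (54.2951,91.8913) → (154.7787,48.8503) → (95.6166,82.8676) → (125.3260,25.5466).

Shape 3 is a closed polygon drawn with `<path>`. Its stroke #ff0000 means engrave at S192, F2737. After flipping Y the toolpath is (115.8650,35.8709) → (104.2186,70.1230) → (88.7752,10.7380) → (23.6656,59.3410) → (115.8650,35.8709), returning to the start.

Shape 4 is a open polyline drawn with `<path>`. Its stroke #000000 means cut at S788, F797. After flipping Y the toolpath is (149.8659,98.2937) → (97.2395,11.9366) → (149.8031,57.5511) → (101.4989,61.0253).

Shape 5 is a open polyline drawn with `<path>`. Its stroke #000000 means cut at S788, F797. After flipping Y the toolpath is (130.9725,61.3629) → (79.7643,45.8665) → (148.5957,46.2703) → (93.5391,58.2357) → (12.2333,25.5005).

Shape 6 is a regular polygon drawn with `<polygon>`. Its stroke #ff0000 means engrave at S192, F2737. After flipping Y the toolpath is (28.5438,85.1528) → (34.5755,82.0303) → (35.8948,75.3676) → (31.5084,70.1820) → (24.7192,70.3783) → (20.6397,75.8087) → (22.3418,82.3840) → (28.5438,85.1528), returning to the start.

G21
G90
G00 X25.8090 Y94.7006
M3 S192
G1 X54.4322 Y81.5981 F2737
M5
G00 X54.2951 Y91.8913
M3 S788
G1 X154.7787 Y48.8503 F797
G1 X95.6166 Y82.8676
G1 X125.3260 Y25.5466
M5
G00 X115.8650 Y35.8709
M3 S192
G1 X104.2186 Y70.1230 F2737
G1 X88.7752 Y10.7380
G1 X23.6656 Y59.3410
G1 X115.8650 Y35.8709
M5
G00 X149.8659 Y98.2937
M3 S788
G1 X97.2395 Y11.9366 F797
G1 X149.8031 Y57.5511
G1 X101.4989 Y61.0253
M5
G00 X130.9725 Y61.3629
M3 S788
G1 X79.7643 Y45.8665 F797
G1 X148.5957 Y46.2703
G1 X93.5391 Y58.2357
G1 X12.2333 Y25.5005
M5
G00 X28.5438 Y85.1528
M3 S192
G1 X34.5755 Y82.0303 F2737
G1 X35.8948 Y75.3676
G1 X31.5084 Y70.1820
G1 X24.7192 Y70.3783
G1 X20.6397 Y75.8087
G1 X22.3418 Y82.3840
G1 X28.5438 Y85.1528
M5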